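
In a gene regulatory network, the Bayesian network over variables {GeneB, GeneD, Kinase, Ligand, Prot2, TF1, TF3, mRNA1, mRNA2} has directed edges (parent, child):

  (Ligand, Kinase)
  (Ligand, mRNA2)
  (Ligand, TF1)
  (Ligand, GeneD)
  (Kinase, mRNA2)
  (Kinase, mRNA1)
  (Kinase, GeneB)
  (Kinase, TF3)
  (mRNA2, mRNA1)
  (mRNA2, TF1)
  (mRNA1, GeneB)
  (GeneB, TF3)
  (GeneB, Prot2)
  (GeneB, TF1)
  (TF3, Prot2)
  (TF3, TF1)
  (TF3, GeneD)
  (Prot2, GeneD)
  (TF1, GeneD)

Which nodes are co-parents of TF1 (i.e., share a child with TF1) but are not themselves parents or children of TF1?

Children of TF1: GeneD.
  GeneD's other parents are Ligand, Prot2, TF3.
Excluding nodes already adjacent to TF1 (GeneB, GeneD, Ligand, TF3, mRNA2), the co-parent-only contribution is {Prot2}.

{Prot2}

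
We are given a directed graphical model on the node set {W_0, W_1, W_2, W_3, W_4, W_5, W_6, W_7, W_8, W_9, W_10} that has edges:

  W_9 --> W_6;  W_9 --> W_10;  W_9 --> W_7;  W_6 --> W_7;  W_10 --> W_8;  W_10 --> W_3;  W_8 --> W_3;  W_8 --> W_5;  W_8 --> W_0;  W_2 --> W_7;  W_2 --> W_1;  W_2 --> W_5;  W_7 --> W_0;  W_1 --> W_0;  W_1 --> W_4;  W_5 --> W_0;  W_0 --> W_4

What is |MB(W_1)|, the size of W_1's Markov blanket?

By definition, MB(W_1) is built from W_1's parents, W_1's children, and the co-parents of W_1.
Parents of W_1: W_2.
W_1's children: W_0, W_4.
For each child, the remaining parents (spouses of W_1):
  W_0: W_5, W_7, W_8
  W_4: W_0
MB(W_1) = {W_0, W_2, W_4, W_5, W_7, W_8}, which has 6 nodes.

6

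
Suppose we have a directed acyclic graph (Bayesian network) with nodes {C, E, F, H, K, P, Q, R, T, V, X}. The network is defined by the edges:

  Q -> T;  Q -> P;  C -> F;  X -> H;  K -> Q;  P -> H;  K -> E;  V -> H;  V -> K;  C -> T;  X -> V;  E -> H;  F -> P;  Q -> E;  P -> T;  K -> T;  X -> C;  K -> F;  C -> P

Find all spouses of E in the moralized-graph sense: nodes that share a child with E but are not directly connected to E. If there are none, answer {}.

Children of E: H.
  H: P, V, X
Excluding nodes already adjacent to E (H, K, Q), the co-parent-only contribution is {P, V, X}.

{P, V, X}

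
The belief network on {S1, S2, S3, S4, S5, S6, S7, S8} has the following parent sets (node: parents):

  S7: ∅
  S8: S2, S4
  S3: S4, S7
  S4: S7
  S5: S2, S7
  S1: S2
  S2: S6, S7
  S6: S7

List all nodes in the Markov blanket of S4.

{S2, S3, S7, S8}

Ch(S4) = {S3, S8}.
Pa(S4) = {S7}.
Other parents of S4's children:
  parents(S3) \ {S4} = {S7}.
  S8 also has parent S2.
Taking the union gives {S2, S3, S7, S8}.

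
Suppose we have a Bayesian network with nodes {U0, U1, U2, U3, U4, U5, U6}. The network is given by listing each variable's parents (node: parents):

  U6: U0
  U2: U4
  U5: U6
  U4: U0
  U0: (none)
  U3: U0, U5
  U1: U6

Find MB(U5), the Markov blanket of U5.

Pa(U5) = {U6}.
U5 has child U3.
For each child, the remaining parents (spouses of U5):
  parents(U3) \ {U5} = {U0}.
Taking the union gives {U0, U3, U6}.

{U0, U3, U6}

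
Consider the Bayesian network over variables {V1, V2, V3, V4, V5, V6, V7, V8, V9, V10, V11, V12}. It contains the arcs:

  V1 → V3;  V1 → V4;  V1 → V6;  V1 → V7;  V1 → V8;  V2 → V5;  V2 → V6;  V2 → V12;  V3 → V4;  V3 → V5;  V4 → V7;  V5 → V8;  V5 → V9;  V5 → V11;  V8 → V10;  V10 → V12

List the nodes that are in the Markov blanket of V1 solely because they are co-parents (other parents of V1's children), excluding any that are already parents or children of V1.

{V2, V5}

Children of V1: V3, V4, V6, V7, V8.
  V3 has no other parent.
  V4 also has parent V3.
  V6's other parent is V2.
  parents(V7) \ {V1} = {V4}.
  parents(V8) \ {V1} = {V5}.
Excluding nodes already adjacent to V1 (V3, V4, V6, V7, V8), the co-parent-only contribution is {V2, V5}.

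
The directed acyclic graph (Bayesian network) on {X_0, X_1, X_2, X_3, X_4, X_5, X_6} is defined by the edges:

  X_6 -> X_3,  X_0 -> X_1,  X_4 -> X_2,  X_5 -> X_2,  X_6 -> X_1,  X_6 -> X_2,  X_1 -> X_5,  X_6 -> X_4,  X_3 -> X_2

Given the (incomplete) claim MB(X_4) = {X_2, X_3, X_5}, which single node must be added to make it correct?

X_6

Pa(X_4) = {X_6}.
Ch(X_4) = {X_2}.
Parents of each child, excluding X_4:
  parents(X_2) \ {X_4} = {X_3, X_5, X_6}.
MB(X_4) = {X_2, X_3, X_5, X_6}.
Comparing with the claimed set, X_6 is missing.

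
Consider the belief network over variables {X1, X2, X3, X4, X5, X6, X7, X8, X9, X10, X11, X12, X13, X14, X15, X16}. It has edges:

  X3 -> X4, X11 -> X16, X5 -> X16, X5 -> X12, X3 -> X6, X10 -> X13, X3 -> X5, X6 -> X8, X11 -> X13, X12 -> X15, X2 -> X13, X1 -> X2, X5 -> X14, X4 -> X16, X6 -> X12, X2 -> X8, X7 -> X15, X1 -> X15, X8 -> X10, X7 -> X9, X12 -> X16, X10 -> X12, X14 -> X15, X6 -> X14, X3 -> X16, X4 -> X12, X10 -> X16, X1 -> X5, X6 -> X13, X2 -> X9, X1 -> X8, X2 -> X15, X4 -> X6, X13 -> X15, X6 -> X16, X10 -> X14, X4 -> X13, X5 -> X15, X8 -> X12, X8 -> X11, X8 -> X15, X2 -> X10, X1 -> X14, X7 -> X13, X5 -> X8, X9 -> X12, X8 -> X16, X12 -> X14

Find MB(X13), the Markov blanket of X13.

{X1, X2, X4, X5, X6, X7, X8, X10, X11, X12, X14, X15}

X13 has child X15.
Parents of X13: X2, X4, X6, X7, X10, X11.
For each child, the remaining parents (spouses of X13):
  X15: X1, X2, X5, X7, X8, X12, X14
MB(X13) = {X1, X2, X4, X5, X6, X7, X8, X10, X11, X12, X14, X15}.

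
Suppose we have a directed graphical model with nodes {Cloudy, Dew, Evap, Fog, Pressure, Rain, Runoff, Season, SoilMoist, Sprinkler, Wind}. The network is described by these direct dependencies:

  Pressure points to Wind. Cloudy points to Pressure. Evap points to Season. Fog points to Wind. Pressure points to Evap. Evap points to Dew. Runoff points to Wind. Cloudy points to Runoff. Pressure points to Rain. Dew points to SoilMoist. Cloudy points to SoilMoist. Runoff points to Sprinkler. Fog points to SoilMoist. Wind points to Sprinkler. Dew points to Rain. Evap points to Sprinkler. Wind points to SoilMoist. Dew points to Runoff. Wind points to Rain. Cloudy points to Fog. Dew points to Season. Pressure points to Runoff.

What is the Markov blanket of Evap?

{Dew, Pressure, Runoff, Season, Sprinkler, Wind}

Recall MB(v) = parents ∪ children ∪ spouses, where spouses are the other parents of v's children.
Evap has parent Pressure.
Evap has children Dew, Season, Sprinkler.
For each child, the remaining parents (spouses of Evap):
  Dew: no additional parents.
  Sprinkler's other parents are Runoff, Wind.
  parents(Season) \ {Evap} = {Dew}.
Taking the union gives {Dew, Pressure, Runoff, Season, Sprinkler, Wind}.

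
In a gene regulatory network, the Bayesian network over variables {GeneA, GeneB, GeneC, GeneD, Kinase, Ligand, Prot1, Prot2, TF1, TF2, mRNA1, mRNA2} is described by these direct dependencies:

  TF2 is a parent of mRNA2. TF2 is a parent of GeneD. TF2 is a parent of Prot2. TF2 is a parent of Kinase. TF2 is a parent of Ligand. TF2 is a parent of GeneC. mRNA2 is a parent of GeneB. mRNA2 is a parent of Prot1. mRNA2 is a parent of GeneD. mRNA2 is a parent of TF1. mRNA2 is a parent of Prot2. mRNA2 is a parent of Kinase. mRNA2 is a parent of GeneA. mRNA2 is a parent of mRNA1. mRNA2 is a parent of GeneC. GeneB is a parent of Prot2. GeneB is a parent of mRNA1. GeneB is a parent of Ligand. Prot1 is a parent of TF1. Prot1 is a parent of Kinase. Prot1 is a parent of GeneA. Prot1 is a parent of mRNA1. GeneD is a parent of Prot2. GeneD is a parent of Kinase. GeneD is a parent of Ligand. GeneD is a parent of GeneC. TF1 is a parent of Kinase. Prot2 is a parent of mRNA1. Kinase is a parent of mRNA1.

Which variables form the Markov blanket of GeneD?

Recall MB(v) = parents ∪ children ∪ spouses, where spouses are the other parents of v's children.
Ch(GeneD) = {GeneC, Kinase, Ligand, Prot2}.
Pa(GeneD) = {TF2, mRNA2}.
Co-parents of GeneD (other parents of its children):
  parents(Prot2) \ {GeneD} = {GeneB, TF2, mRNA2}.
  parents(Kinase) \ {GeneD} = {Prot1, TF1, TF2, mRNA2}.
  parents(Ligand) \ {GeneD} = {GeneB, TF2}.
  GeneC's other parents are TF2, mRNA2.
Union: {TF2, mRNA2} ∪ {GeneC, Kinase, Ligand, Prot2} ∪ {GeneB, Prot1, TF1, TF2, mRNA2} = {GeneB, GeneC, Kinase, Ligand, Prot1, Prot2, TF1, TF2, mRNA2}.

{GeneB, GeneC, Kinase, Ligand, Prot1, Prot2, TF1, TF2, mRNA2}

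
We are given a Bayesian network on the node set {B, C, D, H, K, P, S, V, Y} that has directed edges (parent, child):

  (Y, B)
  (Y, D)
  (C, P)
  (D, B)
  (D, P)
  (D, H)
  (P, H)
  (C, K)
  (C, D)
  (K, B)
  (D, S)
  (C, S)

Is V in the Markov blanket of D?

No

D's children: B, H, P, S.
Parents of D: C, Y.
For each child, the remaining parents (spouses of D):
  S also has parent C.
  P also has parent C.
  parents(H) \ {D} = {P}.
  parents(B) \ {D} = {K, Y}.
MB(D) = {B, C, H, K, P, S, Y}; V is not in this set.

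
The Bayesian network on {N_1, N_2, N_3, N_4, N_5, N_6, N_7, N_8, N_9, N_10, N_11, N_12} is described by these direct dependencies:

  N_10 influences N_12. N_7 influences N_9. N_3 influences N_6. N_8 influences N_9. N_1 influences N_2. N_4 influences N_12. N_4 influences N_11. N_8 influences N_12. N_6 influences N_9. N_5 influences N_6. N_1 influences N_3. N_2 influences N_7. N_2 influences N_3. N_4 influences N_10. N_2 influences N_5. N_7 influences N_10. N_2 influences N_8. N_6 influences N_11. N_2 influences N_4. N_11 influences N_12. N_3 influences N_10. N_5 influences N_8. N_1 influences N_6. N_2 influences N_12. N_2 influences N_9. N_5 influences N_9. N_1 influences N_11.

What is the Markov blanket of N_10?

{N_2, N_3, N_4, N_7, N_8, N_11, N_12}

Pa(N_10) = {N_3, N_4, N_7}.
Ch(N_10) = {N_12}.
Co-parents of N_10 (other parents of its children):
  N_12: N_2, N_4, N_8, N_11
MB(N_10) = {N_2, N_3, N_4, N_7, N_8, N_11, N_12}.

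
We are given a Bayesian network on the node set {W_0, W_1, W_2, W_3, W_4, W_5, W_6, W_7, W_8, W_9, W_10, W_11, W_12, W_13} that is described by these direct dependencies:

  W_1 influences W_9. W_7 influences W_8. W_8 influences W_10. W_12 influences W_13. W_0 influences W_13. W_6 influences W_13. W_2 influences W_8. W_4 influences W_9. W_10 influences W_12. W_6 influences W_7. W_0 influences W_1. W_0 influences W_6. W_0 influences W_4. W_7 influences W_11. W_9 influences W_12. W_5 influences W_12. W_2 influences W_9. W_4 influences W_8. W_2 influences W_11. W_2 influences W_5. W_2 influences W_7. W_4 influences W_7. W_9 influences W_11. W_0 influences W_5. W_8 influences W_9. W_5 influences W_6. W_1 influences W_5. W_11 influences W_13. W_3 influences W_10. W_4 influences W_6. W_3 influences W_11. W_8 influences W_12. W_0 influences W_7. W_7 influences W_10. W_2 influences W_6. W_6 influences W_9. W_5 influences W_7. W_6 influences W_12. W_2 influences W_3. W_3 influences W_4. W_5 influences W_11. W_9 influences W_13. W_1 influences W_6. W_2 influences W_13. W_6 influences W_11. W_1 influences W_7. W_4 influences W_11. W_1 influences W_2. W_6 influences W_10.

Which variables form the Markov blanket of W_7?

A node's Markov blanket = Pa ∪ Ch ∪ (parents of Ch other than the node itself).
Parents of W_7: W_0, W_1, W_2, W_4, W_5, W_6.
W_7's children: W_8, W_10, W_11.
Co-parents of W_7 (other parents of its children):
  W_8 also has parents W_2, W_4.
  W_10 also has parents W_3, W_6, W_8.
  W_11 also has parents W_2, W_3, W_4, W_5, W_6, W_9.
Union: {W_0, W_1, W_2, W_4, W_5, W_6} ∪ {W_8, W_10, W_11} ∪ {W_2, W_3, W_4, W_5, W_6, W_8, W_9} = {W_0, W_1, W_2, W_3, W_4, W_5, W_6, W_8, W_9, W_10, W_11}.

{W_0, W_1, W_2, W_3, W_4, W_5, W_6, W_8, W_9, W_10, W_11}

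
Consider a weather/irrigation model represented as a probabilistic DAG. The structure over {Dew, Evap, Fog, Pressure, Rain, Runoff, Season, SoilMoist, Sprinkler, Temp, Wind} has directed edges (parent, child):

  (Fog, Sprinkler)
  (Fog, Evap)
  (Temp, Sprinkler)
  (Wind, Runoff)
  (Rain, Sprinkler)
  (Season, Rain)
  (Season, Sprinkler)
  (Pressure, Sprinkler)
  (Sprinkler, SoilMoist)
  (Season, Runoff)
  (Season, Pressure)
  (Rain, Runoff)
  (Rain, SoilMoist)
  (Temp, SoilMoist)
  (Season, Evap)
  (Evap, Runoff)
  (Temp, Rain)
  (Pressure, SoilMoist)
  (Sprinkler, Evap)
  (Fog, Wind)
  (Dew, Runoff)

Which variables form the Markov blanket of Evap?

The Markov blanket of a node is its parents, its children, and the other parents of its children.
Evap's children: Runoff.
Pa(Evap) = {Fog, Season, Sprinkler}.
Co-parents of Evap (other parents of its children):
  parents(Runoff) \ {Evap} = {Dew, Rain, Season, Wind}.
Taking the union gives {Dew, Fog, Rain, Runoff, Season, Sprinkler, Wind}.

{Dew, Fog, Rain, Runoff, Season, Sprinkler, Wind}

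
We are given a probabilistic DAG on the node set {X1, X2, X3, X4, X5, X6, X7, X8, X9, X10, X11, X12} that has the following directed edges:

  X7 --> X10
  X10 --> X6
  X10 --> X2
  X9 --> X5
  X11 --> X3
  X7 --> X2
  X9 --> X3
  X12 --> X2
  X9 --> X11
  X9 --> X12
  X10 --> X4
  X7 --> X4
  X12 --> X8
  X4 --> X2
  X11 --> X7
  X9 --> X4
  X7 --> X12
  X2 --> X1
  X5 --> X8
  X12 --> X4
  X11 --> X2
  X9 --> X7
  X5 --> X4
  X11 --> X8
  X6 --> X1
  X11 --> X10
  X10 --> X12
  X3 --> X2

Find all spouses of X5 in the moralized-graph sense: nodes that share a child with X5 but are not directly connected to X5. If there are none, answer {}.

{X7, X10, X11, X12}

Children of X5: X4, X8.
  X4: X7, X9, X10, X12
  X8: X11, X12
Excluding nodes already adjacent to X5 (X4, X8, X9), the co-parent-only contribution is {X7, X10, X11, X12}.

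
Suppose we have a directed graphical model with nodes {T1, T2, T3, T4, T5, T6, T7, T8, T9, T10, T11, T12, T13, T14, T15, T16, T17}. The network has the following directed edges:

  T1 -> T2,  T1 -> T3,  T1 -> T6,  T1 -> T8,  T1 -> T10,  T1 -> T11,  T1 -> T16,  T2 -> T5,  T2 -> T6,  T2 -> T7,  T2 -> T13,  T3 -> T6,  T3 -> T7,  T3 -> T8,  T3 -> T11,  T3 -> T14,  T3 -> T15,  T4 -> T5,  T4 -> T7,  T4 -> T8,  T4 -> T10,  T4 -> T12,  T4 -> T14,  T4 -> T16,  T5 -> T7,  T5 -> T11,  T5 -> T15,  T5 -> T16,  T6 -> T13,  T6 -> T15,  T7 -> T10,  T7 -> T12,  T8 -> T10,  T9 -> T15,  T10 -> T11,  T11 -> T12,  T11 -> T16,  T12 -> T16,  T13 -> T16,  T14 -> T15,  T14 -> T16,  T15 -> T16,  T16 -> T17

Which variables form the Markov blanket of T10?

A node's Markov blanket = Pa ∪ Ch ∪ (parents of Ch other than the node itself).
Pa(T10) = {T1, T4, T7, T8}.
T10 has child T11.
Co-parents of T10 (other parents of its children):
  T11: T1, T3, T5
Union: {T1, T4, T7, T8} ∪ {T11} ∪ {T1, T3, T5} = {T1, T3, T4, T5, T7, T8, T11}.

{T1, T3, T4, T5, T7, T8, T11}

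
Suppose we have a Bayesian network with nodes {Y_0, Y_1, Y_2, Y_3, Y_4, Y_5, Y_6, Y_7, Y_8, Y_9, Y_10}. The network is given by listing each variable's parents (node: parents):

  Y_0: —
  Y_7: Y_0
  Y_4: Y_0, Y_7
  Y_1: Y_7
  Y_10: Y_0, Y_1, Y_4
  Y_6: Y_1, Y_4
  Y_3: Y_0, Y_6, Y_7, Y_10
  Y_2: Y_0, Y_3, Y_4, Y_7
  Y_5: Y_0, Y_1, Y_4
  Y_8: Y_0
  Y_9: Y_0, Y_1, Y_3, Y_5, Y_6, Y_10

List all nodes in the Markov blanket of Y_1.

{Y_0, Y_3, Y_4, Y_5, Y_6, Y_7, Y_9, Y_10}

Y_1's parents: Y_7.
Children of Y_1: Y_5, Y_6, Y_9, Y_10.
Parents of each child, excluding Y_1:
  Y_10's other parents are Y_0, Y_4.
  Y_6 also has parent Y_4.
  parents(Y_5) \ {Y_1} = {Y_0, Y_4}.
  Y_9 also has parents Y_0, Y_3, Y_5, Y_6, Y_10.
Taking the union gives {Y_0, Y_3, Y_4, Y_5, Y_6, Y_7, Y_9, Y_10}.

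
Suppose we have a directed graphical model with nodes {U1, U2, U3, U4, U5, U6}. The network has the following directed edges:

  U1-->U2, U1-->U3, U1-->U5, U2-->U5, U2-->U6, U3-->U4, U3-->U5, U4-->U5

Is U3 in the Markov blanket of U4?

U3 is a parent of U4.
So U3 ∈ MB(U4).

Yes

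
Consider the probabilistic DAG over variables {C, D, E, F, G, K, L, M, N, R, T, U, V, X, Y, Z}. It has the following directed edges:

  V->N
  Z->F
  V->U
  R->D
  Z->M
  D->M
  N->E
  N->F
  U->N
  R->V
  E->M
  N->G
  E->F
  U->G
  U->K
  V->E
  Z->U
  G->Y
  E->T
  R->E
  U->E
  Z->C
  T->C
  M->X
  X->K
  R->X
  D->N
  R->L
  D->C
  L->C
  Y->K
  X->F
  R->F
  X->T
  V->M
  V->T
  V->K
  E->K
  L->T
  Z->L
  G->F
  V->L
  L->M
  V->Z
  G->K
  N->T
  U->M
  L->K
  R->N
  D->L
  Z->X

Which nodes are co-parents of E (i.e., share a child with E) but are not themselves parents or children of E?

Children of E: F, K, M, T.
  M also has parents D, L, U, V, Z.
  K also has parents G, L, U, V, X, Y.
  T's other parents are L, N, V, X.
  F also has parents G, N, R, X, Z.
Excluding nodes already adjacent to E (F, K, M, N, R, T, U, V), the co-parent-only contribution is {D, G, L, X, Y, Z}.

{D, G, L, X, Y, Z}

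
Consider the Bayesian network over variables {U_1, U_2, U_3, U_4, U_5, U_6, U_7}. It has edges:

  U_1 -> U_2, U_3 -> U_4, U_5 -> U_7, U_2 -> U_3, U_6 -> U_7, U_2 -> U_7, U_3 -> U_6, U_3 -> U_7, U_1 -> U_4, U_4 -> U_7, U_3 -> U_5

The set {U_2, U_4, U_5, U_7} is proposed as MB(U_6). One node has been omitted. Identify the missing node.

U_3

A node's Markov blanket = Pa ∪ Ch ∪ (parents of Ch other than the node itself).
Children of U_6: U_7.
U_6's parents: U_3.
Co-parents of U_6 (other parents of its children):
  U_7: U_2, U_3, U_4, U_5
MB(U_6) = {U_2, U_3, U_4, U_5, U_7}.
Comparing with the claimed set, U_3 is missing.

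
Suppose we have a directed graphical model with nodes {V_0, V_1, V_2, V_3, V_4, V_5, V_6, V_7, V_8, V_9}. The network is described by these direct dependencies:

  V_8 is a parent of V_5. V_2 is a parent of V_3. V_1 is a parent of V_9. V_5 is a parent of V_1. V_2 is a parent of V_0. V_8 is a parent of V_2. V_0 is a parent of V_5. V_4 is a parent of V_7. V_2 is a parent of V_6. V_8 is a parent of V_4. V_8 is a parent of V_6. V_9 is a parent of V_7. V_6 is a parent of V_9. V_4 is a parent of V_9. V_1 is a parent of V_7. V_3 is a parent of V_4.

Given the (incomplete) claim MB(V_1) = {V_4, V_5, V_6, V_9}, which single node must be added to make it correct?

V_7

V_1 has children V_7, V_9.
Parents of V_1: V_5.
Other parents of V_1's children:
  V_9 also has parents V_4, V_6.
  V_7's other parents are V_4, V_9.
MB(V_1) = {V_4, V_5, V_6, V_7, V_9}.
Comparing with the claimed set, V_7 is missing.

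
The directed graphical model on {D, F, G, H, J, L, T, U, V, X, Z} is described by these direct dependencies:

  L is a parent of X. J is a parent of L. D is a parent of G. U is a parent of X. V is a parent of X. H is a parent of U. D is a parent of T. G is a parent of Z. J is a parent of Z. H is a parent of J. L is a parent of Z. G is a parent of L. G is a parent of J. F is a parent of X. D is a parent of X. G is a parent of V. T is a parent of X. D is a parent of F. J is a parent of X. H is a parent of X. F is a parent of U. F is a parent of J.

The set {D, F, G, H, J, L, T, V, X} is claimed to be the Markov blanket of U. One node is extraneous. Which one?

U's parents: F, H.
U has child X.
Parents of each child, excluding U:
  X also has parents D, F, H, J, L, T, V.
MB(U) = {D, F, H, J, L, T, V, X}.
G is neither a parent, child, nor co-parent of U, so it does not belong.

G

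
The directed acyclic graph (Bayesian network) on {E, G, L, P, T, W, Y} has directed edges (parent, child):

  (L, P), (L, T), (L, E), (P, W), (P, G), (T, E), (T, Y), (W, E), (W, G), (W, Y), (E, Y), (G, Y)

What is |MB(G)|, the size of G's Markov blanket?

5

Recall MB(v) = parents ∪ children ∪ spouses, where spouses are the other parents of v's children.
G has child Y.
Parents of G: P, W.
For each child, the remaining parents (spouses of G):
  Y: E, T, W
MB(G) = {E, P, T, W, Y}, which has 5 nodes.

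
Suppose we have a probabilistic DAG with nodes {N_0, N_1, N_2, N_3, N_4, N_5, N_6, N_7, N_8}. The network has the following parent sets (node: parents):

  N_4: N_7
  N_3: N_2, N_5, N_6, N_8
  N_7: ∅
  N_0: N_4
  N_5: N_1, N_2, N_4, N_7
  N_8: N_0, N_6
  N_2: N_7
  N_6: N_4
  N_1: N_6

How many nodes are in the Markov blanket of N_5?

7

N_5's parents: N_1, N_2, N_4, N_7.
Ch(N_5) = {N_3}.
For each child, the remaining parents (spouses of N_5):
  N_3: N_2, N_6, N_8
MB(N_5) = {N_1, N_2, N_3, N_4, N_6, N_7, N_8}, which has 7 nodes.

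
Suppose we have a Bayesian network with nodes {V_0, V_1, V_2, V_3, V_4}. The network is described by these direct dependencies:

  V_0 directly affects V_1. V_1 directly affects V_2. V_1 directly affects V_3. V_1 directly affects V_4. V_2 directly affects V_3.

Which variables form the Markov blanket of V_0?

V_0 has no parents.
V_0 has child V_1.
Co-parents of V_0 (other parents of its children):
  V_1: —
MB(V_0) = {V_1}.

{V_1}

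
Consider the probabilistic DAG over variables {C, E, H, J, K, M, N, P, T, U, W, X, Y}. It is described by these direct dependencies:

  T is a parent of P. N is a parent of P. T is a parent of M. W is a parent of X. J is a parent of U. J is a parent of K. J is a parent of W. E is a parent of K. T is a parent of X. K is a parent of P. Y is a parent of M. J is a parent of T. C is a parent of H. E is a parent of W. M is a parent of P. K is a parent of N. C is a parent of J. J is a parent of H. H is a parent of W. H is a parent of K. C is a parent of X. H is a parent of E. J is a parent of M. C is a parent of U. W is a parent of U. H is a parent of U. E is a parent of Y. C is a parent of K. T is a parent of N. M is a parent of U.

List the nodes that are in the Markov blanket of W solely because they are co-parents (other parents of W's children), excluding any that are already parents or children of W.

{C, M, T}

Children of W: U, X.
  X: C, T
  U: C, H, J, M
Excluding nodes already adjacent to W (E, H, J, U, X), the co-parent-only contribution is {C, M, T}.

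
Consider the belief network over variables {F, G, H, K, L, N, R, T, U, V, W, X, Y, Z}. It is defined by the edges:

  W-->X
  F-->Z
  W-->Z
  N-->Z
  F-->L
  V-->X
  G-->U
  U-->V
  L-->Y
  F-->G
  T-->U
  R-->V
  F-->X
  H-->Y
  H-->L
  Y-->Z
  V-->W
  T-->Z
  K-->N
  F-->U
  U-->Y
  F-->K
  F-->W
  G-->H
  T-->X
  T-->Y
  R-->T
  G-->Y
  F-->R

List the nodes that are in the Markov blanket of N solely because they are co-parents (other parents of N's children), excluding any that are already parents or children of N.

{F, T, W, Y}

Children of N: Z.
  Z also has parents F, T, W, Y.
Excluding nodes already adjacent to N (K, Z), the co-parent-only contribution is {F, T, W, Y}.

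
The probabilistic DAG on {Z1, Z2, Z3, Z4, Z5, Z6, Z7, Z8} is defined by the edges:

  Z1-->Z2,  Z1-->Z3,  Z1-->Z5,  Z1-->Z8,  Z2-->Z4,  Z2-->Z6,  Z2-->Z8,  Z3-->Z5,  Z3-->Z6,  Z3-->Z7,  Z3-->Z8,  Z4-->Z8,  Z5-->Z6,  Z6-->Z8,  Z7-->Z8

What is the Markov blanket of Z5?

{Z1, Z2, Z3, Z6}

The Markov blanket of a node is its parents, its children, and the other parents of its children.
Pa(Z5) = {Z1, Z3}.
Z5 has child Z6.
Other parents of Z5's children:
  parents(Z6) \ {Z5} = {Z2, Z3}.
So the Markov blanket of Z5 is {Z1, Z2, Z3, Z6}.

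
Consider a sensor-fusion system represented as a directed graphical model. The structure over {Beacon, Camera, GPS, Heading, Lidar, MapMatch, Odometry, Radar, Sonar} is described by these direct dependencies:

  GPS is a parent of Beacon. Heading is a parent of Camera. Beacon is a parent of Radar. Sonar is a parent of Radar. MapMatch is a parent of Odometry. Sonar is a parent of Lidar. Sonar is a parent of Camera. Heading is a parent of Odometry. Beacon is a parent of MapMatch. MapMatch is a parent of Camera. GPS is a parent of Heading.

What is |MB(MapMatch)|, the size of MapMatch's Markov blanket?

Parents of MapMatch: Beacon.
MapMatch's children: Camera, Odometry.
Co-parents of MapMatch (other parents of its children):
  Camera's other parents are Heading, Sonar.
  Odometry also has parent Heading.
MB(MapMatch) = {Beacon, Camera, Heading, Odometry, Sonar}, which has 5 nodes.

5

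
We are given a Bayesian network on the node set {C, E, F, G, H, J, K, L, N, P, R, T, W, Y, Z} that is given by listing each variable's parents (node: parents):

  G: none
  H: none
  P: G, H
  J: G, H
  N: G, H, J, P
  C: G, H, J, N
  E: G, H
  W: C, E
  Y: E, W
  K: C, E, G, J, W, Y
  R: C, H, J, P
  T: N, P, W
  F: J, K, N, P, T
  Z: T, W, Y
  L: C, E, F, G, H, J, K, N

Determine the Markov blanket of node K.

Pa(K) = {C, E, G, J, W, Y}.
K has children F, L.
Other parents of K's children:
  parents(F) \ {K} = {J, N, P, T}.
  L's other parents are C, E, F, G, H, J, N.
Union: {C, E, G, J, W, Y} ∪ {F, L} ∪ {C, E, F, G, H, J, N, P, T} = {C, E, F, G, H, J, L, N, P, T, W, Y}.

{C, E, F, G, H, J, L, N, P, T, W, Y}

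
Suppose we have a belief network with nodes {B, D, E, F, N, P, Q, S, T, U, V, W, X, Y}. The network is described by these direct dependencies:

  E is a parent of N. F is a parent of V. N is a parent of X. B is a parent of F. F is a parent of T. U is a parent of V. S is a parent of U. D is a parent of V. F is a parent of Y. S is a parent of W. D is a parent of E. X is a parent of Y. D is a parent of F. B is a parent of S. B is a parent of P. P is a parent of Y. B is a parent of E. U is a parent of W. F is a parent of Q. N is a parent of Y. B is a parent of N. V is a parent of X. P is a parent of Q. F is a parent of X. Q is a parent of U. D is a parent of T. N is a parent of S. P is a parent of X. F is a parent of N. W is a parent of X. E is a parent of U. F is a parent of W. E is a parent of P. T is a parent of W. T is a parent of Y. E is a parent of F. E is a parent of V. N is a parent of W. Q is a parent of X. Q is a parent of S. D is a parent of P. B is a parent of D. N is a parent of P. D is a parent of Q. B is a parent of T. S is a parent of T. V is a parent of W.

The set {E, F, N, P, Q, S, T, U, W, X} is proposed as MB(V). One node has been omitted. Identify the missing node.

V's children: W, X.
V has parents D, E, F, U.
Co-parents of V (other parents of its children):
  W: F, N, S, T, U
  X: F, N, P, Q, W
MB(V) = {D, E, F, N, P, Q, S, T, U, W, X}.
Comparing with the claimed set, D is missing.

D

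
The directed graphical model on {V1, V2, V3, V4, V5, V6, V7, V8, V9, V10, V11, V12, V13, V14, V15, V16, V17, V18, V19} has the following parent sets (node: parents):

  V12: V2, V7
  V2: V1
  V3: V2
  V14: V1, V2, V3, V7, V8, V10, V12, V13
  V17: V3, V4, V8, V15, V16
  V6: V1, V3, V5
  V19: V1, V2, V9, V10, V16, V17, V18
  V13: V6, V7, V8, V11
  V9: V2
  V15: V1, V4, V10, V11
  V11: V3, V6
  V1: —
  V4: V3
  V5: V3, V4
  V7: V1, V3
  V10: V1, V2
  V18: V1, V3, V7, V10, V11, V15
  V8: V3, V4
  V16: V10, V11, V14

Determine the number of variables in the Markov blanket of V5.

4

Children of V5: V6.
V5's parents: V3, V4.
For each child, the remaining parents (spouses of V5):
  parents(V6) \ {V5} = {V1, V3}.
MB(V5) = {V1, V3, V4, V6}, which has 4 nodes.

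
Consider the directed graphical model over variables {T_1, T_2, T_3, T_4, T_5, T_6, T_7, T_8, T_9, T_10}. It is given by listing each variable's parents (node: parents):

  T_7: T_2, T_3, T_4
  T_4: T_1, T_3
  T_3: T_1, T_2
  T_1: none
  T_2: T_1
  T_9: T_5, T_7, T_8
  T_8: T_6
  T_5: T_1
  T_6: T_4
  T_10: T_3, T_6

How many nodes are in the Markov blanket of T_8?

A node's Markov blanket = Pa ∪ Ch ∪ (parents of Ch other than the node itself).
T_8's children: T_9.
Parents of T_8: T_6.
Other parents of T_8's children:
  T_9: T_5, T_7
MB(T_8) = {T_5, T_6, T_7, T_9}, which has 4 nodes.

4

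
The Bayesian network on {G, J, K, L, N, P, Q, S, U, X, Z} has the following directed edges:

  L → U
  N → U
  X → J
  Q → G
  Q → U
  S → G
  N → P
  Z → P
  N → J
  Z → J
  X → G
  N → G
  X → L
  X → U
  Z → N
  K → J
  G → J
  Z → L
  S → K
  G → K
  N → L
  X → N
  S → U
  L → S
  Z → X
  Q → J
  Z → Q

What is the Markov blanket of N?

{G, J, K, L, P, Q, S, U, X, Z}

N's children: G, J, L, P, U.
N's parents: X, Z.
For each child, the remaining parents (spouses of N):
  P also has parent Z.
  parents(L) \ {N} = {X, Z}.
  G also has parents Q, S, X.
  parents(U) \ {N} = {L, Q, S, X}.
  parents(J) \ {N} = {G, K, Q, X, Z}.
Taking the union gives {G, J, K, L, P, Q, S, U, X, Z}.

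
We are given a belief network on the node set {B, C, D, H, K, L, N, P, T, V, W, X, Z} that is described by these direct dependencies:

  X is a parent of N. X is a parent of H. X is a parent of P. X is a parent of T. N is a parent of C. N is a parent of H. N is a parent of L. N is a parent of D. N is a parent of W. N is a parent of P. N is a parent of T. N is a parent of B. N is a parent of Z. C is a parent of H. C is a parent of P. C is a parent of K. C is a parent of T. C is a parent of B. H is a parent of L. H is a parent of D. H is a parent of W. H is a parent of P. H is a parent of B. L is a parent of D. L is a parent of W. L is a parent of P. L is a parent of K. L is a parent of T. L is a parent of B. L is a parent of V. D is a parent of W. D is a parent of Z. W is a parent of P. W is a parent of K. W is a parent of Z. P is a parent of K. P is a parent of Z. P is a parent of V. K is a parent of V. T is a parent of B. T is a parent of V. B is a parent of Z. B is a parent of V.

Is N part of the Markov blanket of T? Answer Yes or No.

Yes

N is a parent of T.
So N ∈ MB(T).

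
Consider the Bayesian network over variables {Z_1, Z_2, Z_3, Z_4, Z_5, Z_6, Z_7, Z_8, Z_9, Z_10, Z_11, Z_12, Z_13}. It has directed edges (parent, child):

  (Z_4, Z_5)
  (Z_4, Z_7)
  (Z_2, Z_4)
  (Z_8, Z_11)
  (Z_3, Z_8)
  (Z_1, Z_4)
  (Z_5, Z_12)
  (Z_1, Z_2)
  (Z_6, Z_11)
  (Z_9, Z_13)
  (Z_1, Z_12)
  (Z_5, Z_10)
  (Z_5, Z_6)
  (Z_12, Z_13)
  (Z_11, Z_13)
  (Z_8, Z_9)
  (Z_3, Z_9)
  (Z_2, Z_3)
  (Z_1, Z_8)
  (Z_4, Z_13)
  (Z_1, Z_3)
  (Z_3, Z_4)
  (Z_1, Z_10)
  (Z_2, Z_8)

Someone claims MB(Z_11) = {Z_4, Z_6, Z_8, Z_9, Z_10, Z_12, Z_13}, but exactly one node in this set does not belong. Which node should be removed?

Z_11's children: Z_13.
Z_11 has parents Z_6, Z_8.
Other parents of Z_11's children:
  Z_13: Z_4, Z_9, Z_12
MB(Z_11) = {Z_4, Z_6, Z_8, Z_9, Z_12, Z_13}.
Z_10 is neither a parent, child, nor co-parent of Z_11, so it does not belong.

Z_10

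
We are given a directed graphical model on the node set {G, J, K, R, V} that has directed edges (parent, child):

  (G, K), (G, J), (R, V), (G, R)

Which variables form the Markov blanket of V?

Recall MB(v) = parents ∪ children ∪ spouses, where spouses are the other parents of v's children.
Pa(V) = {R}.
Ch(V) = {}.
V has no children, so there are no co-parents.
MB(V) = {R}.

{R}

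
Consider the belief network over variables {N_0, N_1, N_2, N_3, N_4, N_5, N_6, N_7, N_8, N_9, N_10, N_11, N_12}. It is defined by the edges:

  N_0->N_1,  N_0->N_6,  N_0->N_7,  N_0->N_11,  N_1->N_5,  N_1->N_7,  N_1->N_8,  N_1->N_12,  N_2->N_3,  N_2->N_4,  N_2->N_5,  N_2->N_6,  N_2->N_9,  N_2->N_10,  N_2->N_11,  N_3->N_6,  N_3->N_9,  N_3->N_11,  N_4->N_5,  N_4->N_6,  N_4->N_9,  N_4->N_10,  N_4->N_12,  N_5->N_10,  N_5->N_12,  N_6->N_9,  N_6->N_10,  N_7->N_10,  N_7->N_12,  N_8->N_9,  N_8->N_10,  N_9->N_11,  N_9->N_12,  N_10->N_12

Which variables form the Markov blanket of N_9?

By definition, MB(N_9) is built from N_9's parents, N_9's children, and the co-parents of N_9.
N_9's children: N_11, N_12.
Parents of N_9: N_2, N_3, N_4, N_6, N_8.
Other parents of N_9's children:
  N_11: N_0, N_2, N_3
  N_12: N_1, N_4, N_5, N_7, N_10
MB(N_9) = {N_0, N_1, N_2, N_3, N_4, N_5, N_6, N_7, N_8, N_10, N_11, N_12}.

{N_0, N_1, N_2, N_3, N_4, N_5, N_6, N_7, N_8, N_10, N_11, N_12}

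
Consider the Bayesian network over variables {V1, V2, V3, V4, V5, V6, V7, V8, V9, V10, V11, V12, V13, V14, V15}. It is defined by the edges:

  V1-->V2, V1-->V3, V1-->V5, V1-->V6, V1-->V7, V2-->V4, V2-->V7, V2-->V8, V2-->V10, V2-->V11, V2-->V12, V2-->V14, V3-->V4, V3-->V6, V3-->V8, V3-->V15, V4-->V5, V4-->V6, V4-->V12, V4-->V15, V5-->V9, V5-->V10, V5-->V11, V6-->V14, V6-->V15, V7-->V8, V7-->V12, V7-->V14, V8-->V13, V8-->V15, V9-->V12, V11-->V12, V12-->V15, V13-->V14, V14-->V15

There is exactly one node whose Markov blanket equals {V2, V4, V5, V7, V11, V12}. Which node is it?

The target node must have every member of {V2, V4, V5, V7, V11, V12} as a parent, child, or co-parent, and no others.
Parents of V9: V5; children: V12; co-parents: V2, V4, V7, V11.
These exactly cover the given set, so the node is V9.

V9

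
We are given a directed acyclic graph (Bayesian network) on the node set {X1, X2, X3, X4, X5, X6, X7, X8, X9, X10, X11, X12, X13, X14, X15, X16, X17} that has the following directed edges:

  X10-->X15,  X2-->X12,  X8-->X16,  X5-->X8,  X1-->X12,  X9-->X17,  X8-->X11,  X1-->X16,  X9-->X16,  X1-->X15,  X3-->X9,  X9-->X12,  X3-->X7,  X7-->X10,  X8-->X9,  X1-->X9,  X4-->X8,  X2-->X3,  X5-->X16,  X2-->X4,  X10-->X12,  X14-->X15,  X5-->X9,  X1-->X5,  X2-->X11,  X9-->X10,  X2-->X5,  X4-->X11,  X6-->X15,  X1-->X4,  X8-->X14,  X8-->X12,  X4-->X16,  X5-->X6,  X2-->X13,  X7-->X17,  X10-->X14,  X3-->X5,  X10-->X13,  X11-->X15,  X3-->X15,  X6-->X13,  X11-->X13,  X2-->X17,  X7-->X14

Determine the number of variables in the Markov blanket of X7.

Pa(X7) = {X3}.
X7's children: X10, X14, X17.
For each child, the remaining parents (spouses of X7):
  X10: X9
  X14: X8, X10
  X17: X2, X9
MB(X7) = {X2, X3, X8, X9, X10, X14, X17}, which has 7 nodes.

7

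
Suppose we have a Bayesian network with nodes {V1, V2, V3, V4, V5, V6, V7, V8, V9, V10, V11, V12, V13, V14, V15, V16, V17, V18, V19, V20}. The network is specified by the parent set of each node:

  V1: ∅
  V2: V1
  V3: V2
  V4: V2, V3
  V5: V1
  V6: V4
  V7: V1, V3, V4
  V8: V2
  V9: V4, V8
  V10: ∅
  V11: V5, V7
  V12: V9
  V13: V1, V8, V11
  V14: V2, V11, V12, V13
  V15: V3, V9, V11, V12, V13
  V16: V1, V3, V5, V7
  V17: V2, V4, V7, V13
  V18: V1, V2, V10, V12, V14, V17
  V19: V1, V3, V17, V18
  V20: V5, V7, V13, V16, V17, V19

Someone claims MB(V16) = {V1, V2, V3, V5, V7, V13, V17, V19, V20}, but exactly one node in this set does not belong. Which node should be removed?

V16's parents: V1, V3, V5, V7.
Ch(V16) = {V20}.
Other parents of V16's children:
  V20 also has parents V5, V7, V13, V17, V19.
MB(V16) = {V1, V3, V5, V7, V13, V17, V19, V20}.
V2 is neither a parent, child, nor co-parent of V16, so it does not belong.

V2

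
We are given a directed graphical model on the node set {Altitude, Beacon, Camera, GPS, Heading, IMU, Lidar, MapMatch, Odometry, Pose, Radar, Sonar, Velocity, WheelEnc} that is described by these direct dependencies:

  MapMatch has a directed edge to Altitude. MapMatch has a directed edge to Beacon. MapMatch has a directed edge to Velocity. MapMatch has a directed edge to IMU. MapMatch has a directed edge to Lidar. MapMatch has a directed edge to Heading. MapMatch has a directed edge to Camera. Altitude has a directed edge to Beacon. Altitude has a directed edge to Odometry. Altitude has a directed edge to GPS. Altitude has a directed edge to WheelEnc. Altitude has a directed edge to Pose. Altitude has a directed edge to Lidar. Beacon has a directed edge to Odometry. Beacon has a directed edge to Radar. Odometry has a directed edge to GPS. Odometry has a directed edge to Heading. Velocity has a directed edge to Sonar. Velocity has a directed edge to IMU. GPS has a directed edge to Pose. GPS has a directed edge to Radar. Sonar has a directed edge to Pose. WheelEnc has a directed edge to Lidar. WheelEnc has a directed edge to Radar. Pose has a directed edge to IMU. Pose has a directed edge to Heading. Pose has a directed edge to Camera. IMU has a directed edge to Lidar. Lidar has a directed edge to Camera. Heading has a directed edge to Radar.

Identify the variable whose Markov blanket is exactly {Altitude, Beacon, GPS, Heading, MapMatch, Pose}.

Odometry

The target node must have every member of {Altitude, Beacon, GPS, Heading, MapMatch, Pose} as a parent, child, or co-parent, and no others.
Parents of Odometry: Altitude, Beacon; children: GPS, Heading; co-parents: Altitude, MapMatch, Pose.
These exactly cover the given set, so the node is Odometry.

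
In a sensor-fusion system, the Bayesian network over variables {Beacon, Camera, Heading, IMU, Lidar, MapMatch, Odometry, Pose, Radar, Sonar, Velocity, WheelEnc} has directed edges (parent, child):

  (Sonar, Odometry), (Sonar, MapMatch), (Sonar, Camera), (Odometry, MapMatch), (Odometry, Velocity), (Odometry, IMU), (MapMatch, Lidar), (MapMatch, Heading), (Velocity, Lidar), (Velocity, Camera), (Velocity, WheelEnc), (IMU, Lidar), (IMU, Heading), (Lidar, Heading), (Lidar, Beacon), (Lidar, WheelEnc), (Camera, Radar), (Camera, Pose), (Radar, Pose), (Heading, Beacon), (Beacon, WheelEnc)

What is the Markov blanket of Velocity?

{Beacon, Camera, IMU, Lidar, MapMatch, Odometry, Sonar, WheelEnc}

Ch(Velocity) = {Camera, Lidar, WheelEnc}.
Velocity has parent Odometry.
For each child, the remaining parents (spouses of Velocity):
  Lidar also has parents IMU, MapMatch.
  Camera's other parent is Sonar.
  WheelEnc's other parents are Beacon, Lidar.
So the Markov blanket of Velocity is {Beacon, Camera, IMU, Lidar, MapMatch, Odometry, Sonar, WheelEnc}.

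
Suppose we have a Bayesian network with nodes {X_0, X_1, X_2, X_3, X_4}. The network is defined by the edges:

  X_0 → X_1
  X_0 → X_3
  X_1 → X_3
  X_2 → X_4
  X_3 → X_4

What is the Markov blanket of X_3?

{X_0, X_1, X_2, X_4}

Pa(X_3) = {X_0, X_1}.
Children of X_3: X_4.
Co-parents of X_3 (other parents of its children):
  X_4 also has parent X_2.
Union: {X_0, X_1} ∪ {X_4} ∪ {X_2} = {X_0, X_1, X_2, X_4}.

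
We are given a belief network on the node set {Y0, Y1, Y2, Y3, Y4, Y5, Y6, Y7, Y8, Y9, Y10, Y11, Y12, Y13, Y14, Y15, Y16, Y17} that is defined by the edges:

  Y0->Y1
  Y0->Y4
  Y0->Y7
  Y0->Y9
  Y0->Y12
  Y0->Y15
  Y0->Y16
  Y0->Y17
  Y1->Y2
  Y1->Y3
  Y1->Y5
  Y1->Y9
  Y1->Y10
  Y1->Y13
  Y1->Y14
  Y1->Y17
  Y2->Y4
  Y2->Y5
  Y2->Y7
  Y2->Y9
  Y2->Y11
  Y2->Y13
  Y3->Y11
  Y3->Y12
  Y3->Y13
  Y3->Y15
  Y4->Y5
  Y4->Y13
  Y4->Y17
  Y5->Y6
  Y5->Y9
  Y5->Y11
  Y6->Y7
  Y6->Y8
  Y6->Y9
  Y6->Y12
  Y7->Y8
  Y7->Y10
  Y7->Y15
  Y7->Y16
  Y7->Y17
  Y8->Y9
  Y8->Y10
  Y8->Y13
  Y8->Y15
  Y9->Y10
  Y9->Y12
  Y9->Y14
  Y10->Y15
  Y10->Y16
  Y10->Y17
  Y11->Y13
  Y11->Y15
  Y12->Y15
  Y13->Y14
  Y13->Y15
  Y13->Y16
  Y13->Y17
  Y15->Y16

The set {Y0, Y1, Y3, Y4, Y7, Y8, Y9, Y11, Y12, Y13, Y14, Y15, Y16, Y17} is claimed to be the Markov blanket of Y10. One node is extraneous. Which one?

Y10 has parents Y1, Y7, Y8, Y9.
Ch(Y10) = {Y15, Y16, Y17}.
For each child, the remaining parents (spouses of Y10):
  Y15 also has parents Y0, Y3, Y7, Y8, Y11, Y12, Y13.
  Y16's other parents are Y0, Y7, Y13, Y15.
  Y17's other parents are Y0, Y1, Y4, Y7, Y13.
MB(Y10) = {Y0, Y1, Y3, Y4, Y7, Y8, Y9, Y11, Y12, Y13, Y15, Y16, Y17}.
Y14 is neither a parent, child, nor co-parent of Y10, so it does not belong.

Y14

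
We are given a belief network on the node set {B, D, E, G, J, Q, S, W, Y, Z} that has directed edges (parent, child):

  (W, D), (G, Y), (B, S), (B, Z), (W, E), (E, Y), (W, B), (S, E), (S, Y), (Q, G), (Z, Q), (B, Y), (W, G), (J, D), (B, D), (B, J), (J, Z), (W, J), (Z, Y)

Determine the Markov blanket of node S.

{B, E, G, W, Y, Z}

Ch(S) = {E, Y}.
Pa(S) = {B}.
Other parents of S's children:
  parents(E) \ {S} = {W}.
  parents(Y) \ {S} = {B, E, G, Z}.
Union: {B} ∪ {E, Y} ∪ {B, E, G, W, Z} = {B, E, G, W, Y, Z}.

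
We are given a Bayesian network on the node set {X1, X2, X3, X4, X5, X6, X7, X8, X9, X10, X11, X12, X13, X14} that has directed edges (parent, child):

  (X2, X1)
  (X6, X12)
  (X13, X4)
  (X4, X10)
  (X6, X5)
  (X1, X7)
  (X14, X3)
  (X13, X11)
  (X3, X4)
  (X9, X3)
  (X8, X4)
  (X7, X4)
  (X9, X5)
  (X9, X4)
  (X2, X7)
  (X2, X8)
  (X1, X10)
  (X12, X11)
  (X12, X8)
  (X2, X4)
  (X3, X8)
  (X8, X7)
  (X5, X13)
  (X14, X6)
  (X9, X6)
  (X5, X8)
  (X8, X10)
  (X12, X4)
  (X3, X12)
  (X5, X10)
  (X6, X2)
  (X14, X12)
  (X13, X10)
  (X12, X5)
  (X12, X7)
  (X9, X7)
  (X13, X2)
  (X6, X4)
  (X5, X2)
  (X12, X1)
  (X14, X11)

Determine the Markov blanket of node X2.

{X1, X3, X4, X5, X6, X7, X8, X9, X12, X13}

The Markov blanket of a node is its parents, its children, and the other parents of its children.
Children of X2: X1, X4, X7, X8.
X2's parents: X5, X6, X13.
Co-parents of X2 (other parents of its children):
  parents(X8) \ {X2} = {X3, X5, X12}.
  X1's other parent is X12.
  parents(X7) \ {X2} = {X1, X8, X9, X12}.
  parents(X4) \ {X2} = {X3, X6, X7, X8, X9, X12, X13}.
So the Markov blanket of X2 is {X1, X3, X4, X5, X6, X7, X8, X9, X12, X13}.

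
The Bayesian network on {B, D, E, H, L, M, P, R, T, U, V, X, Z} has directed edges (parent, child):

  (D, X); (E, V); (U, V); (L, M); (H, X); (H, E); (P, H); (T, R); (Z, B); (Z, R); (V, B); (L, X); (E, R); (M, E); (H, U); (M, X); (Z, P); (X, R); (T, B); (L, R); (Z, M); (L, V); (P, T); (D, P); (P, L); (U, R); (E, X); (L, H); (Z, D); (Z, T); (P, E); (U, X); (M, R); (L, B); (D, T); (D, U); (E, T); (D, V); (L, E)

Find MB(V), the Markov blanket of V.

The Markov blanket of a node is its parents, its children, and the other parents of its children.
V has parents D, E, L, U.
V's children: B.
For each child, the remaining parents (spouses of V):
  B: L, T, Z
Union: {D, E, L, U} ∪ {B} ∪ {L, T, Z} = {B, D, E, L, T, U, Z}.

{B, D, E, L, T, U, Z}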